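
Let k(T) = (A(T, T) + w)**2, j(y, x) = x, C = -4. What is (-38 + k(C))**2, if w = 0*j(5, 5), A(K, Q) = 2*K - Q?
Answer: 484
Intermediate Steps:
A(K, Q) = -Q + 2*K
w = 0 (w = 0*5 = 0)
k(T) = T**2 (k(T) = ((-T + 2*T) + 0)**2 = (T + 0)**2 = T**2)
(-38 + k(C))**2 = (-38 + (-4)**2)**2 = (-38 + 16)**2 = (-22)**2 = 484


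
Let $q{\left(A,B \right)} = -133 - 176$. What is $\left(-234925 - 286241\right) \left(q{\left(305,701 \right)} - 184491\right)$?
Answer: $96311476800$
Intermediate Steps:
$q{\left(A,B \right)} = -309$ ($q{\left(A,B \right)} = -133 - 176 = -309$)
$\left(-234925 - 286241\right) \left(q{\left(305,701 \right)} - 184491\right) = \left(-234925 - 286241\right) \left(-309 - 184491\right) = \left(-521166\right) \left(-184800\right) = 96311476800$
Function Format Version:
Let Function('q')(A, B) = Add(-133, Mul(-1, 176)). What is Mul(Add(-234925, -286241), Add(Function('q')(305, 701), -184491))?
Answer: 96311476800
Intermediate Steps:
Function('q')(A, B) = -309 (Function('q')(A, B) = Add(-133, -176) = -309)
Mul(Add(-234925, -286241), Add(Function('q')(305, 701), -184491)) = Mul(Add(-234925, -286241), Add(-309, -184491)) = Mul(-521166, -184800) = 96311476800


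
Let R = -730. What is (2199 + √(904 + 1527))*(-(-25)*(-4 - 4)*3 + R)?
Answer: -2924670 - 1330*√2431 ≈ -2.9902e+6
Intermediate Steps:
(2199 + √(904 + 1527))*(-(-25)*(-4 - 4)*3 + R) = (2199 + √(904 + 1527))*(-(-25)*(-4 - 4)*3 - 730) = (2199 + √2431)*(-(-25)*(-8)*3 - 730) = (2199 + √2431)*(-5*40*3 - 730) = (2199 + √2431)*(-200*3 - 730) = (2199 + √2431)*(-600 - 730) = (2199 + √2431)*(-1330) = -2924670 - 1330*√2431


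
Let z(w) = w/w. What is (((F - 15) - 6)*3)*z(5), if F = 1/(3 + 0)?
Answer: -62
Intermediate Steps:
z(w) = 1
F = ⅓ (F = 1/3 = ⅓ ≈ 0.33333)
(((F - 15) - 6)*3)*z(5) = (((⅓ - 15) - 6)*3)*1 = ((-44/3 - 6)*3)*1 = -62/3*3*1 = -62*1 = -62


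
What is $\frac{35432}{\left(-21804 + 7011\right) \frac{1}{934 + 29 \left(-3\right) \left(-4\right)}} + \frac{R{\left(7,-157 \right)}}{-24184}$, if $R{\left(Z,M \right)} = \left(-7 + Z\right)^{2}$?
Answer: $- \frac{45423824}{14793} \approx -3070.6$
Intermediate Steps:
$\frac{35432}{\left(-21804 + 7011\right) \frac{1}{934 + 29 \left(-3\right) \left(-4\right)}} + \frac{R{\left(7,-157 \right)}}{-24184} = \frac{35432}{\left(-21804 + 7011\right) \frac{1}{934 + 29 \left(-3\right) \left(-4\right)}} + \frac{\left(-7 + 7\right)^{2}}{-24184} = \frac{35432}{\left(-14793\right) \frac{1}{934 - -348}} + 0^{2} \left(- \frac{1}{24184}\right) = \frac{35432}{\left(-14793\right) \frac{1}{934 + 348}} + 0 \left(- \frac{1}{24184}\right) = \frac{35432}{\left(-14793\right) \frac{1}{1282}} + 0 = \frac{35432}{- \frac{14793}{1282}} + 0 = 35432 \left(- \frac{1282}{14793}\right) + 0 = - \frac{45423824}{14793} + 0 = - \frac{45423824}{14793}$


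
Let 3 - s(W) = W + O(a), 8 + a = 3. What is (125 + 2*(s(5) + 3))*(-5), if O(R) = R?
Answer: -685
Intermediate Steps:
a = -5 (a = -8 + 3 = -5)
s(W) = 8 - W (s(W) = 3 - (W - 5) = 3 - (-5 + W) = 3 + (5 - W) = 8 - W)
(125 + 2*(s(5) + 3))*(-5) = (125 + 2*((8 - 1*5) + 3))*(-5) = (125 + 2*((8 - 5) + 3))*(-5) = (125 + 2*(3 + 3))*(-5) = (125 + 2*6)*(-5) = (125 + 12)*(-5) = 137*(-5) = -685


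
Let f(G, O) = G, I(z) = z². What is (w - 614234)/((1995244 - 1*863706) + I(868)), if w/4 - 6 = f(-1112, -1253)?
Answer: -309329/942481 ≈ -0.32821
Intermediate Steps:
w = -4424 (w = 24 + 4*(-1112) = 24 - 4448 = -4424)
(w - 614234)/((1995244 - 1*863706) + I(868)) = (-4424 - 614234)/((1995244 - 1*863706) + 868²) = -618658/((1995244 - 863706) + 753424) = -618658/(1131538 + 753424) = -618658/1884962 = -618658*1/1884962 = -309329/942481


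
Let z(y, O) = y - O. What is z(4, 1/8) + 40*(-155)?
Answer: -49569/8 ≈ -6196.1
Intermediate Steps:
z(4, 1/8) + 40*(-155) = (4 - 1/8) + 40*(-155) = (4 - 1/8) - 6200 = (4 - 1*⅛) - 6200 = (4 - ⅛) - 6200 = 31/8 - 6200 = -49569/8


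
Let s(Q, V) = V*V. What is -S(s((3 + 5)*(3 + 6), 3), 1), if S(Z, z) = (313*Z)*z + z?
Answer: -2818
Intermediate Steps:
s(Q, V) = V²
S(Z, z) = z + 313*Z*z (S(Z, z) = 313*Z*z + z = z + 313*Z*z)
-S(s((3 + 5)*(3 + 6), 3), 1) = -(1 + 313*3²) = -(1 + 313*9) = -(1 + 2817) = -2818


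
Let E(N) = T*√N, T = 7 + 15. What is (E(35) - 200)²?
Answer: 56940 - 8800*√35 ≈ 4878.5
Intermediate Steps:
T = 22
E(N) = 22*√N
(E(35) - 200)² = (22*√35 - 200)² = (-200 + 22*√35)²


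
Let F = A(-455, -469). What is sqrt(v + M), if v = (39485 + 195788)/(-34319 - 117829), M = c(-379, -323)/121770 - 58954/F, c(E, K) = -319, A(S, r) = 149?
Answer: I*sqrt(19302748641024421131795)/6971040990 ≈ 19.93*I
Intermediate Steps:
F = 149
M = -652625101/1649430 (M = -319/121770 - 58954/149 = -319*1/121770 - 58954*1/149 = -29/11070 - 58954/149 = -652625101/1649430 ≈ -395.67)
v = -235273/152148 (v = 235273/(-152148) = 235273*(-1/152148) = -235273/152148 ≈ -1.5463)
sqrt(v + M) = sqrt(-235273/152148 - 652625101/1649430) = sqrt(-16613945035223/41826245940) = I*sqrt(19302748641024421131795)/6971040990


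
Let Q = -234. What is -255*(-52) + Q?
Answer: 13026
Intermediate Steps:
-255*(-52) + Q = -255*(-52) - 234 = 13260 - 234 = 13026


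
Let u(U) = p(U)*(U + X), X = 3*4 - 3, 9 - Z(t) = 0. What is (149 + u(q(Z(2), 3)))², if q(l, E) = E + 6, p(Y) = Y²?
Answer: 2582449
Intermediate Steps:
Z(t) = 9 (Z(t) = 9 - 1*0 = 9 + 0 = 9)
X = 9 (X = 12 - 3 = 9)
q(l, E) = 6 + E
u(U) = U²*(9 + U) (u(U) = U²*(U + 9) = U²*(9 + U))
(149 + u(q(Z(2), 3)))² = (149 + (6 + 3)²*(9 + (6 + 3)))² = (149 + 9²*(9 + 9))² = (149 + 81*18)² = (149 + 1458)² = 1607² = 2582449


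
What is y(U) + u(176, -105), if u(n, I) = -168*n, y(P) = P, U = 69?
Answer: -29499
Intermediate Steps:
y(U) + u(176, -105) = 69 - 168*176 = 69 - 29568 = -29499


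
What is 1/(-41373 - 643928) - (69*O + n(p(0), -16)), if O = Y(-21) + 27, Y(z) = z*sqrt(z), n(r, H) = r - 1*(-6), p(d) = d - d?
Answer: -1280827570/685301 + 1449*I*sqrt(21) ≈ -1869.0 + 6640.1*I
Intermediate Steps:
p(d) = 0
n(r, H) = 6 + r (n(r, H) = r + 6 = 6 + r)
Y(z) = z**(3/2)
O = 27 - 21*I*sqrt(21) (O = (-21)**(3/2) + 27 = -21*I*sqrt(21) + 27 = 27 - 21*I*sqrt(21) ≈ 27.0 - 96.234*I)
1/(-41373 - 643928) - (69*O + n(p(0), -16)) = 1/(-41373 - 643928) - (69*(27 - 21*I*sqrt(21)) + (6 + 0)) = 1/(-685301) - ((1863 - 1449*I*sqrt(21)) + 6) = -1/685301 - (1869 - 1449*I*sqrt(21)) = -1/685301 + (-1869 + 1449*I*sqrt(21)) = -1280827570/685301 + 1449*I*sqrt(21)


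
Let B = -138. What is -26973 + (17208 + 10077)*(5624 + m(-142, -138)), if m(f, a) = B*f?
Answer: 688100727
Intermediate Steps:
m(f, a) = -138*f
-26973 + (17208 + 10077)*(5624 + m(-142, -138)) = -26973 + (17208 + 10077)*(5624 - 138*(-142)) = -26973 + 27285*(5624 + 19596) = -26973 + 27285*25220 = -26973 + 688127700 = 688100727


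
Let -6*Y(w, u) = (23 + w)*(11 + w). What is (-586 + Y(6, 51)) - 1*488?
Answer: -6937/6 ≈ -1156.2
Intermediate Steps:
Y(w, u) = -(11 + w)*(23 + w)/6 (Y(w, u) = -(23 + w)*(11 + w)/6 = -(11 + w)*(23 + w)/6)
(-586 + Y(6, 51)) - 1*488 = (-586 + (-253/6 - 17/3*6 - ⅙*6²)) - 1*488 = (-586 + (-253/6 - 34 - ⅙*36)) - 488 = (-586 + (-253/6 - 34 - 6)) - 488 = (-586 - 493/6) - 488 = -4009/6 - 488 = -6937/6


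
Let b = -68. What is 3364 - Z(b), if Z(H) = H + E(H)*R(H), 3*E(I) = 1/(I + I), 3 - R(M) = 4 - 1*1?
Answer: 3432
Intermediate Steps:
R(M) = 0 (R(M) = 3 - (4 - 1*1) = 3 - (4 - 1) = 3 - 1*3 = 3 - 3 = 0)
E(I) = 1/(6*I) (E(I) = 1/(3*(I + I)) = 1/(3*((2*I))) = (1/(2*I))/3 = 1/(6*I))
Z(H) = H (Z(H) = H + (1/(6*H))*0 = H + 0 = H)
3364 - Z(b) = 3364 - 1*(-68) = 3364 + 68 = 3432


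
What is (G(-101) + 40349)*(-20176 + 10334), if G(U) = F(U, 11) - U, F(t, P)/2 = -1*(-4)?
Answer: -398187636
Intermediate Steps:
F(t, P) = 8 (F(t, P) = 2*(-1*(-4)) = 2*4 = 8)
G(U) = 8 - U
(G(-101) + 40349)*(-20176 + 10334) = ((8 - 1*(-101)) + 40349)*(-20176 + 10334) = ((8 + 101) + 40349)*(-9842) = (109 + 40349)*(-9842) = 40458*(-9842) = -398187636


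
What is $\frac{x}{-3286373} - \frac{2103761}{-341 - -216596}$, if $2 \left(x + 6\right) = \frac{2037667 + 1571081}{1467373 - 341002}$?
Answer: $- \frac{2595812979431879401}{266835259847178555} \approx -9.7281$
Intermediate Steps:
$x = - \frac{1651284}{375457}$ ($x = -6 + \frac{\left(2037667 + 1571081\right) \frac{1}{1467373 - 341002}}{2} = -6 + \frac{3608748 \frac{1}{1467373 - 341002}}{2} = -6 + \frac{3608748 \cdot \frac{1}{1126371}}{2} = -6 + \frac{1}{2} \cdot \frac{1202916}{375457} = -6 + \frac{601458}{375457} = - \frac{1651284}{375457} \approx -4.3981$)
$\frac{x}{-3286373} - \frac{2103761}{-341 - -216596} = - \frac{1651284}{375457 \left(-3286373\right)} - \frac{2103761}{-341 - -216596} = \left(- \frac{1651284}{375457}\right) \left(- \frac{1}{3286373}\right) - \frac{2103761}{-341 + 216596} = \frac{1651284}{1233891747461} - \frac{2103761}{216255} = - \frac{2595812979431879401}{266835259847178555}$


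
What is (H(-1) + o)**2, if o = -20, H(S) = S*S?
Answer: 361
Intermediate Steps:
H(S) = S**2
(H(-1) + o)**2 = ((-1)**2 - 20)**2 = (1 - 20)**2 = (-19)**2 = 361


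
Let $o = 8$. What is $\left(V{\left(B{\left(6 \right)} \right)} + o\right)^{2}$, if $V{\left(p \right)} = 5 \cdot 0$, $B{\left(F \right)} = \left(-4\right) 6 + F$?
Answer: $64$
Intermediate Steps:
$B{\left(F \right)} = -24 + F$
$V{\left(p \right)} = 0$
$\left(V{\left(B{\left(6 \right)} \right)} + o\right)^{2} = \left(0 + 8\right)^{2} = 8^{2} = 64$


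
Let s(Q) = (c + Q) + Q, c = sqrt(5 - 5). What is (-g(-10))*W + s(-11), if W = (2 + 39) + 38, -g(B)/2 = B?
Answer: -1602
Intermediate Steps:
g(B) = -2*B
c = 0 (c = sqrt(0) = 0)
s(Q) = 2*Q (s(Q) = (0 + Q) + Q = Q + Q = 2*Q)
W = 79 (W = 41 + 38 = 79)
(-g(-10))*W + s(-11) = -(-2)*(-10)*79 + 2*(-11) = -1*20*79 - 22 = -20*79 - 22 = -1580 - 22 = -1602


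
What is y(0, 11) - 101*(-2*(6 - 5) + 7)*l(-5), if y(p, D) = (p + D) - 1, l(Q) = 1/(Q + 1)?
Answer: 545/4 ≈ 136.25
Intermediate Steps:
l(Q) = 1/(1 + Q)
y(p, D) = -1 + D + p (y(p, D) = (D + p) - 1 = -1 + D + p)
y(0, 11) - 101*(-2*(6 - 5) + 7)*l(-5) = (-1 + 11 + 0) - 101*(-2*(6 - 5) + 7)/(1 - 5) = 10 - 101*(-2*1 + 7)/(-4) = 10 - 101*(-2 + 7)*(-1)/4 = 10 - 505*(-1)/4 = 10 - 101*(-5/4) = 10 + 505/4 = 545/4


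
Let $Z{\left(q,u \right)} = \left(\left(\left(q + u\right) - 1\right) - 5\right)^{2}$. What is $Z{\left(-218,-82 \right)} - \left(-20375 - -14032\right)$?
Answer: $99979$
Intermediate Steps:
$Z{\left(q,u \right)} = \left(-6 + q + u\right)^{2}$ ($Z{\left(q,u \right)} = \left(\left(-1 + q + u\right) - 5\right)^{2} = \left(-6 + q + u\right)^{2}$)
$Z{\left(-218,-82 \right)} - \left(-20375 - -14032\right) = \left(-6 - 218 - 82\right)^{2} - \left(-20375 - -14032\right) = \left(-306\right)^{2} - \left(-20375 + 14032\right) = 93636 - -6343 = 93636 + 6343 = 99979$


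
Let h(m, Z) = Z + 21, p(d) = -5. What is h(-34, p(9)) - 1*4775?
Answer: -4759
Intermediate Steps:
h(m, Z) = 21 + Z
h(-34, p(9)) - 1*4775 = (21 - 5) - 1*4775 = 16 - 4775 = -4759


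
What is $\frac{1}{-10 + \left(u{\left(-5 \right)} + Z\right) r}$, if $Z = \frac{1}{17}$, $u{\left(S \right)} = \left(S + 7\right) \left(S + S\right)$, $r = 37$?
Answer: $- \frac{17}{12713} \approx -0.0013372$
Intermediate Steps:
$u{\left(S \right)} = 2 S \left(7 + S\right)$ ($u{\left(S \right)} = \left(7 + S\right) 2 S = 2 S \left(7 + S\right)$)
$Z = \frac{1}{17} \approx 0.058824$
$\frac{1}{-10 + \left(u{\left(-5 \right)} + Z\right) r} = \frac{1}{-10 + \left(2 \left(-5\right) \left(7 - 5\right) + \frac{1}{17}\right) 37} = \frac{1}{-10 + \left(2 \left(-5\right) 2 + \frac{1}{17}\right) 37} = \frac{1}{-10 + \left(-20 + \frac{1}{17}\right) 37} = \frac{1}{-10 - \frac{12543}{17}} = \frac{1}{- \frac{12713}{17}} = - \frac{17}{12713}$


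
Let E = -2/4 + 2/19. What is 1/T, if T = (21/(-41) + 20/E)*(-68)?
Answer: 123/428060 ≈ 0.00028734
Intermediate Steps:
E = -15/38 (E = -2*¼ + 2*(1/19) = -½ + 2/19 = -15/38 ≈ -0.39474)
T = 428060/123 (T = (21/(-41) + 20/(-15/38))*(-68) = (21*(-1/41) + 20*(-38/15))*(-68) = (-21/41 - 152/3)*(-68) = -6295/123*(-68) = 428060/123 ≈ 3480.2)
1/T = 1/(428060/123) = 123/428060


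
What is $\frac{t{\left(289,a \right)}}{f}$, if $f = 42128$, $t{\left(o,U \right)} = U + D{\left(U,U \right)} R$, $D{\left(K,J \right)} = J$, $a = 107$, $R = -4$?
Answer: $- \frac{321}{42128} \approx -0.0076196$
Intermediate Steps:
$t{\left(o,U \right)} = - 3 U$ ($t{\left(o,U \right)} = U + U \left(-4\right) = U - 4 U = - 3 U$)
$\frac{t{\left(289,a \right)}}{f} = \frac{\left(-3\right) 107}{42128} = \left(-321\right) \frac{1}{42128} = - \frac{321}{42128}$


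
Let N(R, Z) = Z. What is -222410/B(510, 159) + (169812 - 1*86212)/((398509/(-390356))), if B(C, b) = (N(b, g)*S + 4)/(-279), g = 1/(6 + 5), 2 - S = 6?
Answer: 27070744428761/1594036 ≈ 1.6983e+7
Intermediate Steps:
S = -4 (S = 2 - 1*6 = 2 - 6 = -4)
g = 1/11 ≈ 0.090909
B(C, b) = -40/3069 (B(C, b) = ((1/11)*(-4) + 4)/(-279) = (-4/11 + 4)*(-1/279) = (40/11)*(-1/279) = -40/3069)
-222410/B(510, 159) + (169812 - 1*86212)/((398509/(-390356))) = -222410/(-40/3069) + (169812 - 1*86212)/((398509/(-390356))) = -222410*(-3069/40) + (169812 - 86212)/((398509*(-1/390356))) = 68257629/4 + 83600/(-398509/390356) = 68257629/4 + 83600*(-390356/398509) = 68257629/4 - 32633761600/398509 = 27070744428761/1594036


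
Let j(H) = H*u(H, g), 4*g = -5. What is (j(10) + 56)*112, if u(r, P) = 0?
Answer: 6272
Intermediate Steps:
g = -5/4 (g = (1/4)*(-5) = -5/4 ≈ -1.2500)
j(H) = 0 (j(H) = H*0 = 0)
(j(10) + 56)*112 = (0 + 56)*112 = 56*112 = 6272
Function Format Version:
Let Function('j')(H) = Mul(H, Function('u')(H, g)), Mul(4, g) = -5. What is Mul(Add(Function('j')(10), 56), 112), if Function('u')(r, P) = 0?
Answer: 6272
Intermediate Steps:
g = Rational(-5, 4) (g = Mul(Rational(1, 4), -5) = Rational(-5, 4) ≈ -1.2500)
Function('j')(H) = 0 (Function('j')(H) = Mul(H, 0) = 0)
Mul(Add(Function('j')(10), 56), 112) = Mul(Add(0, 56), 112) = Mul(56, 112) = 6272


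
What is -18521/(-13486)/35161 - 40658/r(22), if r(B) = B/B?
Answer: -19279261081347/474181246 ≈ -40658.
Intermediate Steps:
r(B) = 1
-18521/(-13486)/35161 - 40658/r(22) = -18521/(-13486)/35161 - 40658/1 = -18521*(-1/13486)*(1/35161) - 40658*1 = (18521/13486)*(1/35161) - 40658 = 18521/474181246 - 40658 = -19279261081347/474181246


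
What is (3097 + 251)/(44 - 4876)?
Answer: -837/1208 ≈ -0.69288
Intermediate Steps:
(3097 + 251)/(44 - 4876) = 3348/(-4832) = 3348*(-1/4832) = -837/1208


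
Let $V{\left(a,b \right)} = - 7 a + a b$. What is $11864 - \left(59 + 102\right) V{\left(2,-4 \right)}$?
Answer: $15406$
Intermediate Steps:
$11864 - \left(59 + 102\right) V{\left(2,-4 \right)} = 11864 - \left(59 + 102\right) 2 \left(-7 - 4\right) = 11864 - 161 \cdot 2 \left(-11\right) = 11864 - 161 \left(-22\right) = 11864 - -3542 = 11864 + 3542 = 15406$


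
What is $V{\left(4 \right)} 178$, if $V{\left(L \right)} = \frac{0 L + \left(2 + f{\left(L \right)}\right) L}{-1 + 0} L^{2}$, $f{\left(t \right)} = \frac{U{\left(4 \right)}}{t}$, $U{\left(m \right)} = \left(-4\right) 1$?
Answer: $-11392$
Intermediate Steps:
$U{\left(m \right)} = -4$
$f{\left(t \right)} = - \frac{4}{t}$
$V{\left(L \right)} = - L^{3} \left(2 - \frac{4}{L}\right)$ ($V{\left(L \right)} = \frac{0 L + \left(2 - \frac{4}{L}\right) L}{-1 + 0} L^{2} = \frac{0 + L \left(2 - \frac{4}{L}\right)}{-1} L^{2} = L \left(2 - \frac{4}{L}\right) \left(-1\right) L^{2} = - L \left(2 - \frac{4}{L}\right) L^{2} = - L^{3} \left(2 - \frac{4}{L}\right)$)
$V{\left(4 \right)} 178 = 2 \cdot 4^{2} \left(2 - 4\right) 178 = 2 \cdot 16 \left(2 - 4\right) 178 = 2 \cdot 16 \left(-2\right) 178 = \left(-64\right) 178 = -11392$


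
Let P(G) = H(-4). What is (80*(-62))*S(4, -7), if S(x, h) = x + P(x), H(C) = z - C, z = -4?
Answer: -19840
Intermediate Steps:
H(C) = -4 - C
P(G) = 0 (P(G) = -4 - 1*(-4) = -4 + 4 = 0)
S(x, h) = x (S(x, h) = x + 0 = x)
(80*(-62))*S(4, -7) = (80*(-62))*4 = -4960*4 = -19840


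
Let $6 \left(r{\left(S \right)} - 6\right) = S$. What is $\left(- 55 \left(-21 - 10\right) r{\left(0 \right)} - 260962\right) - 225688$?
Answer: $-476420$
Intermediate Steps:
$r{\left(S \right)} = 6 + \frac{S}{6}$
$\left(- 55 \left(-21 - 10\right) r{\left(0 \right)} - 260962\right) - 225688 = \left(- 55 \left(-21 - 10\right) \left(6 + \frac{1}{6} \cdot 0\right) - 260962\right) - 225688 = \left(- 55 \left(-21 - 10\right) \left(6 + 0\right) - 260962\right) - 225688 = \left(\left(-55\right) \left(-31\right) 6 - 260962\right) - 225688 = \left(1705 \cdot 6 - 260962\right) - 225688 = \left(10230 - 260962\right) - 225688 = -250732 - 225688 = -476420$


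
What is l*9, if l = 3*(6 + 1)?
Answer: 189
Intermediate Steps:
l = 21 (l = 3*7 = 21)
l*9 = 21*9 = 189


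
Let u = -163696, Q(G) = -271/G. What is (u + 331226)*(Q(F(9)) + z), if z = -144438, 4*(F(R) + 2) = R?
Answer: -24379300660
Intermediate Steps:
F(R) = -2 + R/4
(u + 331226)*(Q(F(9)) + z) = (-163696 + 331226)*(-271/(-2 + (¼)*9) - 144438) = 167530*(-271/(-2 + 9/4) - 144438) = 167530*(-271/¼ - 144438) = 167530*(-271*4 - 144438) = 167530*(-1084 - 144438) = 167530*(-145522) = -24379300660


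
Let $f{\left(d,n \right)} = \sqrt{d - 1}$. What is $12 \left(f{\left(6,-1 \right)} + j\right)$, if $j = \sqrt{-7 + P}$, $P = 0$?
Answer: $12 \sqrt{5} + 12 i \sqrt{7} \approx 26.833 + 31.749 i$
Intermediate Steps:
$f{\left(d,n \right)} = \sqrt{-1 + d}$
$j = i \sqrt{7}$ ($j = \sqrt{-7 + 0} = \sqrt{-7} = i \sqrt{7} \approx 2.6458 i$)
$12 \left(f{\left(6,-1 \right)} + j\right) = 12 \left(\sqrt{-1 + 6} + i \sqrt{7}\right) = 12 \left(\sqrt{5} + i \sqrt{7}\right) = 12 \sqrt{5} + 12 i \sqrt{7}$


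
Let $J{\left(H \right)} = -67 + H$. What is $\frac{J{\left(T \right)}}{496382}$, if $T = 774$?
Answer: $\frac{707}{496382} \approx 0.0014243$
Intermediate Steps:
$\frac{J{\left(T \right)}}{496382} = \frac{-67 + 774}{496382} = 707 \cdot \frac{1}{496382} = \frac{707}{496382}$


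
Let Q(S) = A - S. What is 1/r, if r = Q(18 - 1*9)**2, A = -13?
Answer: 1/484 ≈ 0.0020661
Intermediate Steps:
Q(S) = -13 - S
r = 484 (r = (-13 - (18 - 1*9))**2 = (-13 - (18 - 9))**2 = (-13 - 1*9)**2 = (-13 - 9)**2 = (-22)**2 = 484)
1/r = 1/484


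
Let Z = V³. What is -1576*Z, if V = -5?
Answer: 197000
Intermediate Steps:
Z = -125 (Z = (-5)³ = -125)
-1576*Z = -1576*(-125) = 197000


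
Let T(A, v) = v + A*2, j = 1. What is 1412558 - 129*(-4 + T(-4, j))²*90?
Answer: 7748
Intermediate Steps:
T(A, v) = v + 2*A
1412558 - 129*(-4 + T(-4, j))²*90 = 1412558 - 129*(-4 + (1 + 2*(-4)))²*90 = 1412558 - 129*(-4 + (1 - 8))²*90 = 1412558 - 129*(-4 - 7)²*90 = 1412558 - 129*(-11)²*90 = 1412558 - 129*121*90 = 1412558 - 15609*90 = 1412558 - 1*1404810 = 1412558 - 1404810 = 7748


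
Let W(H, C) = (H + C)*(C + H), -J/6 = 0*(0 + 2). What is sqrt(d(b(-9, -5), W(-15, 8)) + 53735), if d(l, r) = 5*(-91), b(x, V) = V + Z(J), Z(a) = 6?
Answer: 12*sqrt(370) ≈ 230.82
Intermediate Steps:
J = 0 (J = -0*(0 + 2) = -0*2 = -6*0 = 0)
W(H, C) = (C + H)**2 (W(H, C) = (C + H)*(C + H) = (C + H)**2)
b(x, V) = 6 + V (b(x, V) = V + 6 = 6 + V)
d(l, r) = -455
sqrt(d(b(-9, -5), W(-15, 8)) + 53735) = sqrt(-455 + 53735) = sqrt(53280) = 12*sqrt(370)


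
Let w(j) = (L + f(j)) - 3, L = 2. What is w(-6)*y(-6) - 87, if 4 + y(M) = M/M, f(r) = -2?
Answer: -78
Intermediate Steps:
y(M) = -3 (y(M) = -4 + M/M = -4 + 1 = -3)
w(j) = -3 (w(j) = (2 - 2) - 3 = 0 - 3 = -3)
w(-6)*y(-6) - 87 = -3*(-3) - 87 = 9 - 87 = -78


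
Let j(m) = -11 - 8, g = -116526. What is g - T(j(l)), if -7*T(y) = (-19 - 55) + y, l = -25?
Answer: -815775/7 ≈ -1.1654e+5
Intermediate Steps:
j(m) = -19
T(y) = 74/7 - y/7 (T(y) = -((-19 - 55) + y)/7 = -(-74 + y)/7 = 74/7 - y/7)
g - T(j(l)) = -116526 - (74/7 - 1/7*(-19)) = -116526 - (74/7 + 19/7) = -116526 - 1*93/7 = -116526 - 93/7 = -815775/7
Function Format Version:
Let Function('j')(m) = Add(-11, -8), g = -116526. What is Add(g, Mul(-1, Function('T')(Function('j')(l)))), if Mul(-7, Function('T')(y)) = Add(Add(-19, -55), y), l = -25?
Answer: Rational(-815775, 7) ≈ -1.1654e+5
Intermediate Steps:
Function('j')(m) = -19
Function('T')(y) = Add(Rational(74, 7), Mul(Rational(-1, 7), y)) (Function('T')(y) = Mul(Rational(-1, 7), Add(Add(-19, -55), y)) = Mul(Rational(-1, 7), Add(-74, y)) = Add(Rational(74, 7), Mul(Rational(-1, 7), y)))
Add(g, Mul(-1, Function('T')(Function('j')(l)))) = Add(-116526, Mul(-1, Add(Rational(74, 7), Mul(Rational(-1, 7), -19)))) = Add(-116526, Mul(-1, Add(Rational(74, 7), Rational(19, 7)))) = Add(-116526, Mul(-1, Rational(93, 7))) = Add(-116526, Rational(-93, 7)) = Rational(-815775, 7)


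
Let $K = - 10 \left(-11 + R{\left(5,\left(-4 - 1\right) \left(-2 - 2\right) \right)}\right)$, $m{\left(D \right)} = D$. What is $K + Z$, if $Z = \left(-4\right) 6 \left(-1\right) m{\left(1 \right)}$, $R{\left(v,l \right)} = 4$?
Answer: $94$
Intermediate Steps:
$K = 70$ ($K = - 10 \left(-11 + 4\right) = \left(-10\right) \left(-7\right) = 70$)
$Z = 24$ ($Z = \left(-4\right) 6 \left(-1\right) 1 = \left(-24\right) \left(-1\right) 1 = 24 \cdot 1 = 24$)
$K + Z = 70 + 24 = 94$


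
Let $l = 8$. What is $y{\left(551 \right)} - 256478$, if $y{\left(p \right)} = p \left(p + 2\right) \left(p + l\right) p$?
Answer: $93851009849$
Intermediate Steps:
$y{\left(p \right)} = p^{2} \left(2 + p\right) \left(8 + p\right)$ ($y{\left(p \right)} = p \left(p + 2\right) \left(p + 8\right) p = p \left(2 + p\right) \left(8 + p\right) p = p^{2} \left(2 + p\right) \left(8 + p\right)$)
$y{\left(551 \right)} - 256478 = 551^{2} \left(16 + 551^{2} + 10 \cdot 551\right) - 256478 = 303601 \left(16 + 303601 + 5510\right) - 256478 = 303601 \cdot 309127 - 256478 = 93851266327 - 256478 = 93851009849$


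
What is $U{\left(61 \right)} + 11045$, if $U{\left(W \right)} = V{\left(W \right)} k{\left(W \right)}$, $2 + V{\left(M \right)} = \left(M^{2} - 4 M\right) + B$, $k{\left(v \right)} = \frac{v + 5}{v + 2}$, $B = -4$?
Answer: $\frac{102769}{7} \approx 14681.0$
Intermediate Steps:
$k{\left(v \right)} = \frac{5 + v}{2 + v}$
$V{\left(M \right)} = -6 + M^{2} - 4 M$ ($V{\left(M \right)} = -2 - \left(4 - M^{2} + 4 M\right) = -6 + M^{2} - 4 M$)
$U{\left(W \right)} = \frac{\left(5 + W\right) \left(-6 + W^{2} - 4 W\right)}{2 + W}$ ($U{\left(W \right)} = \left(-6 + W^{2} - 4 W\right) \frac{5 + W}{2 + W} = \frac{\left(5 + W\right) \left(-6 + W^{2} - 4 W\right)}{2 + W}$)
$U{\left(61 \right)} + 11045 = \frac{-30 + 61^{2} + 61^{3} - 1586}{2 + 61} + 11045 = \frac{-30 + 3721 + 226981 - 1586}{63} + 11045 = \frac{1}{63} \cdot 229086 + 11045 = \frac{25454}{7} + 11045 = \frac{102769}{7}$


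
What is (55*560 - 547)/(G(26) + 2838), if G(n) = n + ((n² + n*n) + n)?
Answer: 30253/4242 ≈ 7.1318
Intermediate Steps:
G(n) = 2*n + 2*n² (G(n) = n + ((n² + n²) + n) = n + (2*n² + n) = n + (n + 2*n²) = 2*n + 2*n²)
(55*560 - 547)/(G(26) + 2838) = (55*560 - 547)/(2*26*(1 + 26) + 2838) = (30800 - 547)/(2*26*27 + 2838) = 30253/(1404 + 2838) = 30253/4242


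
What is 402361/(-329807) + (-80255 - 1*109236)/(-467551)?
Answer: -125628829674/154201592657 ≈ -0.81470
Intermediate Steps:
402361/(-329807) + (-80255 - 1*109236)/(-467551) = 402361*(-1/329807) + (-80255 - 109236)*(-1/467551) = -402361/329807 - 189491*(-1/467551) = -402361/329807 + 189491/467551 = -125628829674/154201592657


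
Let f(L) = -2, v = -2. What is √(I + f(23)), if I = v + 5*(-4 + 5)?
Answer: 1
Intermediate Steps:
I = 3 (I = -2 + 5*(-4 + 5) = -2 + 5*1 = -2 + 5 = 3)
√(I + f(23)) = √(3 - 2) = √1 = 1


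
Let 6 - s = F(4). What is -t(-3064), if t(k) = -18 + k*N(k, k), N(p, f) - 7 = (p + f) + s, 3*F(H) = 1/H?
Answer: -56209792/3 ≈ -1.8737e+7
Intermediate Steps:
F(H) = 1/(3*H)
s = 71/12 (s = 6 - 1/(3*4) = 6 - 1*1/12 = 6 - 1/12 = 71/12 ≈ 5.9167)
N(p, f) = 155/12 + f + p (N(p, f) = 7 + ((p + f) + 71/12) = 7 + ((f + p) + 71/12) = 7 + (71/12 + f + p) = 155/12 + f + p)
t(k) = -18 + k*(155/12 + 2*k) (t(k) = -18 + k*(155/12 + k + k) = -18 + k*(155/12 + 2*k))
-t(-3064) = -(-18 + (1/12)*(-3064)*(155 + 24*(-3064))) = -(-18 + (1/12)*(-3064)*(155 - 73536)) = -(-18 + (1/12)*(-3064)*(-73381)) = -(-18 + 56209846/3) = -1*56209792/3 = -56209792/3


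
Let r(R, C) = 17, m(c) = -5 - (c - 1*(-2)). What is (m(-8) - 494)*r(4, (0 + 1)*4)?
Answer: -8381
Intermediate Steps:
m(c) = -7 - c (m(c) = -5 - (c + 2) = -5 - (2 + c) = -5 + (-2 - c) = -7 - c)
(m(-8) - 494)*r(4, (0 + 1)*4) = ((-7 - 1*(-8)) - 494)*17 = ((-7 + 8) - 494)*17 = (1 - 494)*17 = -493*17 = -8381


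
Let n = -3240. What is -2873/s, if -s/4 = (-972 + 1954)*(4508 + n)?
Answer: 2873/4980704 ≈ 0.00057683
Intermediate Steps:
s = -4980704 (s = -4*(-972 + 1954)*(4508 - 3240) = -3928*1268 = -4*1245176 = -4980704)
-2873/s = -2873/(-4980704) = -2873*(-1/4980704) = 2873/4980704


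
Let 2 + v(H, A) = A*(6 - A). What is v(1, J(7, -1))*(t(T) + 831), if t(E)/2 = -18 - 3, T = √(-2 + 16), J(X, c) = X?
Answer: -7101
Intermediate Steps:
v(H, A) = -2 + A*(6 - A)
T = √14 ≈ 3.7417
t(E) = -42 (t(E) = 2*(-18 - 3) = 2*(-21) = -42)
v(1, J(7, -1))*(t(T) + 831) = (-2 - 1*7² + 6*7)*(-42 + 831) = (-2 - 1*49 + 42)*789 = (-2 - 49 + 42)*789 = -9*789 = -7101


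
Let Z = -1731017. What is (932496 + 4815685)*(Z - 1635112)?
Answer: -19349118761349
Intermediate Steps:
(932496 + 4815685)*(Z - 1635112) = (932496 + 4815685)*(-1731017 - 1635112) = 5748181*(-3366129) = -19349118761349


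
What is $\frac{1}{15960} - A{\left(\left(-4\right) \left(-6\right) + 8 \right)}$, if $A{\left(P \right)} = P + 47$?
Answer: $- \frac{1260839}{15960} \approx -79.0$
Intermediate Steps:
$A{\left(P \right)} = 47 + P$
$\frac{1}{15960} - A{\left(\left(-4\right) \left(-6\right) + 8 \right)} = \frac{1}{15960} - \left(47 + \left(\left(-4\right) \left(-6\right) + 8\right)\right) = \frac{1}{15960} - \left(47 + \left(24 + 8\right)\right) = \frac{1}{15960} - \left(47 + 32\right) = \frac{1}{15960} - 79 = - \frac{1260839}{15960}$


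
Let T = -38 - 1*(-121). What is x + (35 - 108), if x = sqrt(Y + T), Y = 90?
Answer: -73 + sqrt(173) ≈ -59.847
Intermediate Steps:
T = 83 (T = -38 + 121 = 83)
x = sqrt(173) (x = sqrt(90 + 83) = sqrt(173) ≈ 13.153)
x + (35 - 108) = sqrt(173) + (35 - 108) = sqrt(173) - 73 = -73 + sqrt(173)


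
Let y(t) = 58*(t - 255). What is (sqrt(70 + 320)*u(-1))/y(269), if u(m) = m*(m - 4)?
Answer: 5*sqrt(390)/812 ≈ 0.12160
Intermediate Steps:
y(t) = -14790 + 58*t (y(t) = 58*(-255 + t) = -14790 + 58*t)
u(m) = m*(-4 + m)
(sqrt(70 + 320)*u(-1))/y(269) = (sqrt(70 + 320)*(-(-4 - 1)))/(-14790 + 58*269) = (sqrt(390)*(-1*(-5)))/(-14790 + 15602) = (sqrt(390)*5)/812 = (5*sqrt(390))*(1/812) = 5*sqrt(390)/812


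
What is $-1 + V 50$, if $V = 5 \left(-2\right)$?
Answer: $-501$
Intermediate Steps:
$V = -10$
$-1 + V 50 = -1 - 500 = -501$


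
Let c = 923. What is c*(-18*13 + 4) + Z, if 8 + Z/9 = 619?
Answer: -206791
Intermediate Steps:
Z = 5499 (Z = -72 + 9*619 = -72 + 5571 = 5499)
c*(-18*13 + 4) + Z = 923*(-18*13 + 4) + 5499 = 923*(-234 + 4) + 5499 = 923*(-230) + 5499 = -212290 + 5499 = -206791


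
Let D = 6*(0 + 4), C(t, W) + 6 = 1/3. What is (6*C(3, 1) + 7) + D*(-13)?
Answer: -339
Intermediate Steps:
C(t, W) = -17/3 (C(t, W) = -6 + 1/3 = -17/3)
D = 24 (D = 6*4 = 24)
(6*C(3, 1) + 7) + D*(-13) = (6*(-17/3) + 7) + 24*(-13) = (-34 + 7) - 312 = -27 - 312 = -339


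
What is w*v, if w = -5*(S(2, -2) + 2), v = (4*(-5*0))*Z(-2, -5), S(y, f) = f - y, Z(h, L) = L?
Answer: 0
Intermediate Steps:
v = 0 (v = (4*(-5*0))*(-5) = (4*0)*(-5) = 0*(-5) = 0)
w = 10 (w = -5*((-2 - 1*2) + 2) = -5*((-2 - 2) + 2) = -5*(-4 + 2) = -5*(-2) = 10)
w*v = 10*0 = 0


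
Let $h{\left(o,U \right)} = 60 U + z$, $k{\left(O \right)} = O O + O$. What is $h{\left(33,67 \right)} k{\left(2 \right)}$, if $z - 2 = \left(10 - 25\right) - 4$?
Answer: $24018$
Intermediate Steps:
$z = -17$ ($z = 2 + \left(\left(10 - 25\right) - 4\right) = 2 - 19 = -17$)
$k{\left(O \right)} = O + O^{2}$ ($k{\left(O \right)} = O^{2} + O = O + O^{2}$)
$h{\left(o,U \right)} = -17 + 60 U$ ($h{\left(o,U \right)} = 60 U - 17 = -17 + 60 U$)
$h{\left(33,67 \right)} k{\left(2 \right)} = \left(-17 + 60 \cdot 67\right) 2 \left(1 + 2\right) = \left(-17 + 4020\right) 2 \cdot 3 = 4003 \cdot 6 = 24018$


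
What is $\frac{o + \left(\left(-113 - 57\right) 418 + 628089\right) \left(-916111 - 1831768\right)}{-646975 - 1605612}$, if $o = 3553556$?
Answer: $\frac{1530644737935}{2252587} \approx 6.7951 \cdot 10^{5}$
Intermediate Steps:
$\frac{o + \left(\left(-113 - 57\right) 418 + 628089\right) \left(-916111 - 1831768\right)}{-646975 - 1605612} = \frac{3553556 + \left(\left(-113 - 57\right) 418 + 628089\right) \left(-916111 - 1831768\right)}{-646975 - 1605612} = \frac{3553556 + \left(\left(-170\right) 418 + 628089\right) \left(-2747879\right)}{-2252587} = \left(3553556 + \left(-71060 + 628089\right) \left(-2747879\right)\right) \left(- \frac{1}{2252587}\right) = \left(3553556 + 557029 \left(-2747879\right)\right) \left(- \frac{1}{2252587}\right) = \left(3553556 - 1530648291491\right) \left(- \frac{1}{2252587}\right) = \left(-1530644737935\right) \left(- \frac{1}{2252587}\right) = \frac{1530644737935}{2252587}$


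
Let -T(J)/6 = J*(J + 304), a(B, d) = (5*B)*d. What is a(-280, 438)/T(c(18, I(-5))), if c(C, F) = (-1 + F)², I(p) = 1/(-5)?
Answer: 7984375/34362 ≈ 232.36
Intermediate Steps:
I(p) = -⅕
a(B, d) = 5*B*d
T(J) = -6*J*(304 + J) (T(J) = -6*J*(J + 304) = -6*J*(304 + J))
a(-280, 438)/T(c(18, I(-5))) = (5*(-280)*438)/((-6*(-1 - ⅕)²*(304 + (-1 - ⅕)²))) = -613200*(-25/(216*(304 + (-6/5)²))) = -613200*(-25/(216*(304 + 36/25))) = -613200/((-6*36/25*7636/25)) = -613200/(-1649376/625) = -613200*(-625/1649376) = 7984375/34362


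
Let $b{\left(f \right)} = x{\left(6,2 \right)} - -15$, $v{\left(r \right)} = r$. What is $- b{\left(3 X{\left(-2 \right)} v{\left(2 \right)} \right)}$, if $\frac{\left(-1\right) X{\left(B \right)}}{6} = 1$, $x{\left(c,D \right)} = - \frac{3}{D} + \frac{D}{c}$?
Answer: $- \frac{83}{6} \approx -13.833$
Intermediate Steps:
$X{\left(B \right)} = -6$ ($X{\left(B \right)} = \left(-6\right) 1 = -6$)
$b{\left(f \right)} = \frac{83}{6}$ ($b{\left(f \right)} = \left(- \frac{3}{2} + \frac{2}{6}\right) - -15 = \left(\left(-3\right) \frac{1}{2} + 2 \cdot \frac{1}{6}\right) + 15 = \left(- \frac{3}{2} + \frac{1}{3}\right) + 15 = - \frac{7}{6} + 15 = \frac{83}{6}$)
$- b{\left(3 X{\left(-2 \right)} v{\left(2 \right)} \right)} = \left(-1\right) \frac{83}{6} = - \frac{83}{6}$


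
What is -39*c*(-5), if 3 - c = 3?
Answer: 0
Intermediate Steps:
c = 0 (c = 3 - 1*3 = 3 - 3 = 0)
-39*c*(-5) = -39*0*(-5) = 0*(-5) = 0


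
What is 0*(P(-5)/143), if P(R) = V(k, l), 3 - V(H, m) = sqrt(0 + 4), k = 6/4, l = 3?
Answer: 0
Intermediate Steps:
k = 3/2 (k = 6*(1/4) = 3/2 ≈ 1.5000)
V(H, m) = 1 (V(H, m) = 3 - sqrt(0 + 4) = 3 - sqrt(4) = 3 - 1*2 = 3 - 2 = 1)
P(R) = 1
0*(P(-5)/143) = 0*(1/143) = 0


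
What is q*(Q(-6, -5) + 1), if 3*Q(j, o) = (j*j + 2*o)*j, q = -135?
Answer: 6885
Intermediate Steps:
Q(j, o) = j*(j² + 2*o)/3 (Q(j, o) = ((j*j + 2*o)*j)/3 = ((j² + 2*o)*j)/3 = (j*(j² + 2*o))/3 = j*(j² + 2*o)/3)
q*(Q(-6, -5) + 1) = -135*((⅓)*(-6)*((-6)² + 2*(-5)) + 1) = -135*((⅓)*(-6)*(36 - 10) + 1) = -135*((⅓)*(-6)*26 + 1) = -135*(-52 + 1) = -135*(-51) = 6885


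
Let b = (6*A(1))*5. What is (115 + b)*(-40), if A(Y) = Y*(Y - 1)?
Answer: -4600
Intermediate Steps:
A(Y) = Y*(-1 + Y)
b = 0 (b = (6*(1*(-1 + 1)))*5 = (6*(1*0))*5 = (6*0)*5 = 0*5 = 0)
(115 + b)*(-40) = (115 + 0)*(-40) = 115*(-40) = -4600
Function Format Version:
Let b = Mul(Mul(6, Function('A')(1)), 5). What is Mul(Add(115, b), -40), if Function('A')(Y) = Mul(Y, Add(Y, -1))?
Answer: -4600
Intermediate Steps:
Function('A')(Y) = Mul(Y, Add(-1, Y))
b = 0 (b = Mul(Mul(6, Mul(1, Add(-1, 1))), 5) = Mul(Mul(6, Mul(1, 0)), 5) = Mul(Mul(6, 0), 5) = Mul(0, 5) = 0)
Mul(Add(115, b), -40) = Mul(Add(115, 0), -40) = Mul(115, -40) = -4600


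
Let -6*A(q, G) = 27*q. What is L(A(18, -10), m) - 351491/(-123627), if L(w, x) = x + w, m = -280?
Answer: -6325408/17661 ≈ -358.16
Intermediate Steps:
A(q, G) = -9*q/2
L(w, x) = w + x
L(A(18, -10), m) - 351491/(-123627) = (-9/2*18 - 280) - 351491/(-123627) = (-81 - 280) - 351491*(-1/123627) = -361 + 50213/17661 = -6325408/17661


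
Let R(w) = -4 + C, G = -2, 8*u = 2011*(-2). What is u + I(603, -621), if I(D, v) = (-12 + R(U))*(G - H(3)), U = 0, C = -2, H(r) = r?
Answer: -1651/4 ≈ -412.75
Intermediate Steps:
u = -2011/4 (u = (2011*(-2))/8 = (⅛)*(-4022) = -2011/4 ≈ -502.75)
R(w) = -6 (R(w) = -4 - 2 = -6)
I(D, v) = 90 (I(D, v) = (-12 - 6)*(-2 - 1*3) = -18*(-2 - 3) = -18*(-5) = 90)
u + I(603, -621) = -2011/4 + 90 = -1651/4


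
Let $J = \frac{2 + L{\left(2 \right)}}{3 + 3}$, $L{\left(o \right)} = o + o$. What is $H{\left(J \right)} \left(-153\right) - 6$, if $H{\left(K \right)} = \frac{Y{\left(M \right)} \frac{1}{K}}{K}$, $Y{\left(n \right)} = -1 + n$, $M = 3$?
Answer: $-312$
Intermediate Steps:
$L{\left(o \right)} = 2 o$
$J = 1$ ($J = \frac{2 + 2 \cdot 2}{3 + 3} = \frac{2 + 4}{6} = 6 \cdot \frac{1}{6} = 1$)
$H{\left(K \right)} = \frac{2}{K^{2}}$ ($H{\left(K \right)} = \frac{\left(-1 + 3\right) \frac{1}{K}}{K} = \frac{2 \frac{1}{K}}{K} = \frac{2}{K^{2}}$)
$H{\left(J \right)} \left(-153\right) - 6 = 2 \cdot 1^{-2} \left(-153\right) - 6 = 2 \cdot 1 \left(-153\right) - 6 = 2 \left(-153\right) - 6 = -306 - 6 = -312$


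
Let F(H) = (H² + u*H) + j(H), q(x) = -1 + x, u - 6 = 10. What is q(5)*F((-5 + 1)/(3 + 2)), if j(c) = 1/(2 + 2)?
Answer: -1191/25 ≈ -47.640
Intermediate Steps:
u = 16 (u = 6 + 10 = 16)
j(c) = ¼ (j(c) = 1/4 = ¼)
F(H) = ¼ + H² + 16*H (F(H) = (H² + 16*H) + ¼ = ¼ + H² + 16*H)
q(5)*F((-5 + 1)/(3 + 2)) = (-1 + 5)*(¼ + ((-5 + 1)/(3 + 2))² + 16*((-5 + 1)/(3 + 2))) = 4*(¼ + (-4/5)² + 16*(-4/5)) = 4*(¼ + (-4*⅕)² + 16*(-4*⅕)) = 4*(¼ + (-⅘)² + 16*(-⅘)) = 4*(¼ + 16/25 - 64/5) = 4*(-1191/100) = -1191/25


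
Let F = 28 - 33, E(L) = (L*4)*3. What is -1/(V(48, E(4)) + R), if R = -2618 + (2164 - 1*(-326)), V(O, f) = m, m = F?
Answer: 1/133 ≈ 0.0075188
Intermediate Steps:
E(L) = 12*L (E(L) = (4*L)*3 = 12*L)
F = -5
m = -5
V(O, f) = -5
R = -128 (R = -2618 + (2164 + 326) = -2618 + 2490 = -128)
-1/(V(48, E(4)) + R) = -1/(-5 - 128) = -1/(-133) = -1*(-1/133) = 1/133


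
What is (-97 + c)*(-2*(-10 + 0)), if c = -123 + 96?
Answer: -2480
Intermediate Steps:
c = -27
(-97 + c)*(-2*(-10 + 0)) = (-97 - 27)*(-2*(-10 + 0)) = -(-248)*(-10) = -124*20 = -2480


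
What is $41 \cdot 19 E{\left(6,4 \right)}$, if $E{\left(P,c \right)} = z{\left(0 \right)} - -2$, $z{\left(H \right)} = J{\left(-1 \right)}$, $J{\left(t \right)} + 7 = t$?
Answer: $-4674$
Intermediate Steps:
$J{\left(t \right)} = -7 + t$
$z{\left(H \right)} = -8$ ($z{\left(H \right)} = -7 - 1 = -8$)
$E{\left(P,c \right)} = -6$ ($E{\left(P,c \right)} = -8 - -2 = -8 + 2 = -6$)
$41 \cdot 19 E{\left(6,4 \right)} = 41 \cdot 19 \left(-6\right) = 779 \left(-6\right) = -4674$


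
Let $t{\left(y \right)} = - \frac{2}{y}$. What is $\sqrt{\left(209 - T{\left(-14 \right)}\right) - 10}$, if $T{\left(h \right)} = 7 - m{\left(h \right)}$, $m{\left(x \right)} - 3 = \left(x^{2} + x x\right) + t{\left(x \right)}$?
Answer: $\frac{\sqrt{28770}}{7} \approx 24.231$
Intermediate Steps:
$m{\left(x \right)} = 3 - \frac{2}{x} + 2 x^{2}$ ($m{\left(x \right)} = 3 - \left(- x^{2} + \frac{2}{x} - x x\right) = 3 + \left(\left(x^{2} + x^{2}\right) - \frac{2}{x}\right) = 3 + \left(2 x^{2} - \frac{2}{x}\right) = 3 + \left(- \frac{2}{x} + 2 x^{2}\right) = 3 - \frac{2}{x} + 2 x^{2}$)
$T{\left(h \right)} = 4 - 2 h^{2} + \frac{2}{h}$ ($T{\left(h \right)} = 7 - \left(3 - \frac{2}{h} + 2 h^{2}\right) = 4 - 2 h^{2} + \frac{2}{h}$)
$\sqrt{\left(209 - T{\left(-14 \right)}\right) - 10} = \sqrt{\left(209 - \left(4 - 2 \left(-14\right)^{2} + \frac{2}{-14}\right)\right) - 10} = \sqrt{\left(209 - \left(4 - 392 + 2 \left(- \frac{1}{14}\right)\right)\right) - 10} = \sqrt{\left(209 - \left(4 - 392 - \frac{1}{7}\right)\right) - 10} = \sqrt{\left(209 - - \frac{2717}{7}\right) - 10} = \sqrt{\left(209 + \frac{2717}{7}\right) - 10} = \sqrt{\frac{4180}{7} - 10} = \sqrt{\frac{4110}{7}} = \frac{\sqrt{28770}}{7}$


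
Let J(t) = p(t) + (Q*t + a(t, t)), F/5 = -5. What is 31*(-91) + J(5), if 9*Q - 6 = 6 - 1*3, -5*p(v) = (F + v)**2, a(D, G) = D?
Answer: -2891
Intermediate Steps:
F = -25 (F = 5*(-5) = -25)
p(v) = -(-25 + v)**2/5
Q = 1 (Q = 2/3 + (6 - 1*3)/9 = 2/3 + (6 - 3)/9 = 2/3 + (1/9)*3 = 2/3 + 1/3 = 1)
J(t) = 2*t - (-25 + t)**2/5 (J(t) = -(-25 + t)**2/5 + (1*t + t) = -(-25 + t)**2/5 + (t + t) = -(-25 + t)**2/5 + 2*t = 2*t - (-25 + t)**2/5)
31*(-91) + J(5) = 31*(-91) + (2*5 - (-25 + 5)**2/5) = -2821 + (10 - 1/5*(-20)**2) = -2821 + (10 - 1/5*400) = -2821 + (10 - 80) = -2821 - 70 = -2891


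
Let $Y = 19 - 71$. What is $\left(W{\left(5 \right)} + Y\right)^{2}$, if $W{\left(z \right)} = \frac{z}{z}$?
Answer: $2601$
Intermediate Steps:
$Y = -52$ ($Y = 19 - 71 = -52$)
$W{\left(z \right)} = 1$
$\left(W{\left(5 \right)} + Y\right)^{2} = \left(1 - 52\right)^{2} = \left(-51\right)^{2} = 2601$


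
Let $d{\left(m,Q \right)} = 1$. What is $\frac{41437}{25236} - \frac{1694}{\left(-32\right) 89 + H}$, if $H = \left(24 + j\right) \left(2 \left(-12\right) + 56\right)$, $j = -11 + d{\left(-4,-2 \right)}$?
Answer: $\frac{5924941}{2523600} \approx 2.3478$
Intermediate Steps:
$j = -10$ ($j = -11 + 1 = -10$)
$H = 448$ ($H = \left(24 - 10\right) \left(2 \left(-12\right) + 56\right) = 14 \left(-24 + 56\right) = 14 \cdot 32 = 448$)
$\frac{41437}{25236} - \frac{1694}{\left(-32\right) 89 + H} = \frac{41437}{25236} - \frac{1694}{\left(-32\right) 89 + 448} = 41437 \cdot \frac{1}{25236} - \frac{1694}{-2848 + 448} = \frac{41437}{25236} - \frac{1694}{-2400} = \frac{41437}{25236} - - \frac{847}{1200} = \frac{41437}{25236} + \frac{847}{1200} = \frac{5924941}{2523600}$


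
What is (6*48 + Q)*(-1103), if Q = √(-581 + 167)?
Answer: -317664 - 3309*I*√46 ≈ -3.1766e+5 - 22443.0*I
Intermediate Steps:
Q = 3*I*√46 (Q = √(-414) = 3*I*√46 ≈ 20.347*I)
(6*48 + Q)*(-1103) = (6*48 + 3*I*√46)*(-1103) = (288 + 3*I*√46)*(-1103) = -317664 - 3309*I*√46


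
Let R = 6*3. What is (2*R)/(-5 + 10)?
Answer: 36/5 ≈ 7.2000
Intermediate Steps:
R = 18
(2*R)/(-5 + 10) = (2*18)/(-5 + 10) = 36/5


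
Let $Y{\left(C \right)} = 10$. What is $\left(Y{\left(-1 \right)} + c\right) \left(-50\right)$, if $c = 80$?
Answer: $-4500$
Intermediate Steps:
$\left(Y{\left(-1 \right)} + c\right) \left(-50\right) = \left(10 + 80\right) \left(-50\right) = 90 \left(-50\right) = -4500$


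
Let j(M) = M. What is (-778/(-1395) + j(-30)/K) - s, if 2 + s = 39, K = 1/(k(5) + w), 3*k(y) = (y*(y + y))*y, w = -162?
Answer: 3241363/1395 ≈ 2323.6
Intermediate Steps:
k(y) = 2*y³/3 (k(y) = ((y*(y + y))*y)/3 = ((y*(2*y))*y)/3 = ((2*y²)*y)/3 = (2*y³)/3 = 2*y³/3)
K = -3/236 (K = 1/((⅔)*5³ - 162) = 1/((⅔)*125 - 162) = 1/(250/3 - 162) = 1/(-236/3) = -3/236 ≈ -0.012712)
s = 37 (s = -2 + 39 = 37)
(-778/(-1395) + j(-30)/K) - s = (-778/(-1395) - 30/(-3/236)) - 1*37 = (-778*(-1/1395) - 30*(-236/3)) - 37 = (778/1395 + 2360) - 37 = 3292978/1395 - 37 = 3241363/1395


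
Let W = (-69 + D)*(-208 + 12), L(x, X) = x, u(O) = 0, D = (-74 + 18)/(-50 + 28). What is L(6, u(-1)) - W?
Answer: -143210/11 ≈ -13019.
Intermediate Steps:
D = 28/11 (D = -56/(-22) = -56*(-1/22) = 28/11 ≈ 2.5455)
W = 143276/11 (W = (-69 + 28/11)*(-208 + 12) = -731/11*(-196) = 143276/11 ≈ 13025.)
L(6, u(-1)) - W = 6 - 1*143276/11 = 6 - 143276/11 = -143210/11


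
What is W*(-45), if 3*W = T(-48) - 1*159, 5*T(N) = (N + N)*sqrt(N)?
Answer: 2385 + 1152*I*sqrt(3) ≈ 2385.0 + 1995.3*I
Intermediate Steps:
T(N) = 2*N**(3/2)/5 (T(N) = ((N + N)*sqrt(N))/5 = ((2*N)*sqrt(N))/5 = (2*N**(3/2))/5 = 2*N**(3/2)/5)
W = -53 - 128*I*sqrt(3)/5 (W = (2*(-48)**(3/2)/5 - 1*159)/3 = (2*(-192*I*sqrt(3))/5 - 159)/3 = (-384*I*sqrt(3)/5 - 159)/3 = (-159 - 384*I*sqrt(3)/5)/3 = -53 - 128*I*sqrt(3)/5 ≈ -53.0 - 44.341*I)
W*(-45) = (-53 - 128*I*sqrt(3)/5)*(-45) = 2385 + 1152*I*sqrt(3)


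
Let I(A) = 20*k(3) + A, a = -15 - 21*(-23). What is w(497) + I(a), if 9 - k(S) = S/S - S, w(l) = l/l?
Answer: 689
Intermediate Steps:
w(l) = 1
k(S) = 8 + S (k(S) = 9 - (S/S - S) = 9 - (1 - S) = 9 + (-1 + S) = 8 + S)
a = 468 (a = -15 + 483 = 468)
I(A) = 220 + A (I(A) = 20*(8 + 3) + A = 20*11 + A = 220 + A)
w(497) + I(a) = 1 + (220 + 468) = 1 + 688 = 689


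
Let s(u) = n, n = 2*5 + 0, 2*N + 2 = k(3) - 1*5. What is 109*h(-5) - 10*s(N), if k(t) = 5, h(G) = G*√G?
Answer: -100 - 545*I*√5 ≈ -100.0 - 1218.7*I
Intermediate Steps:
h(G) = G^(3/2)
N = -1 (N = -1 + (5 - 1*5)/2 = -1 + (5 - 5)/2 = -1 + (½)*0 = -1 + 0 = -1)
n = 10 (n = 10 + 0 = 10)
s(u) = 10
109*h(-5) - 10*s(N) = 109*(-5)^(3/2) - 10*10 = 109*(-5*I*√5) - 100 = -545*I*√5 - 100 = -100 - 545*I*√5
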